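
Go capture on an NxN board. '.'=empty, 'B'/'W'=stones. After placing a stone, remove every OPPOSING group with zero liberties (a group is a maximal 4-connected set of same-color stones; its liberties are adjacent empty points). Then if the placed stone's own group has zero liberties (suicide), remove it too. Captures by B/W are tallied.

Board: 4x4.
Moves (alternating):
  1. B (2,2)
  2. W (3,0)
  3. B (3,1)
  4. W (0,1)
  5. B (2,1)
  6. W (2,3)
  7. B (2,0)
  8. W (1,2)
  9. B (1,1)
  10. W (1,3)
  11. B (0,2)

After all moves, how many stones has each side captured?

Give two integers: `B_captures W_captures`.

Answer: 1 0

Derivation:
Move 1: B@(2,2) -> caps B=0 W=0
Move 2: W@(3,0) -> caps B=0 W=0
Move 3: B@(3,1) -> caps B=0 W=0
Move 4: W@(0,1) -> caps B=0 W=0
Move 5: B@(2,1) -> caps B=0 W=0
Move 6: W@(2,3) -> caps B=0 W=0
Move 7: B@(2,0) -> caps B=1 W=0
Move 8: W@(1,2) -> caps B=1 W=0
Move 9: B@(1,1) -> caps B=1 W=0
Move 10: W@(1,3) -> caps B=1 W=0
Move 11: B@(0,2) -> caps B=1 W=0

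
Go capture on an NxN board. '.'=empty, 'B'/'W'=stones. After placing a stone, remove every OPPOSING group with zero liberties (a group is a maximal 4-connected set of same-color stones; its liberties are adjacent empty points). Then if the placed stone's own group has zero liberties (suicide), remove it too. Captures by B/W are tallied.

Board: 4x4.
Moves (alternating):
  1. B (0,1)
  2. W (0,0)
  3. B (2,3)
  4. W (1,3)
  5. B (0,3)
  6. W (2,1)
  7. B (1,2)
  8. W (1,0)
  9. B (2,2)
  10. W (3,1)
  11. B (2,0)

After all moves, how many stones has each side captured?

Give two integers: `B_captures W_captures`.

Move 1: B@(0,1) -> caps B=0 W=0
Move 2: W@(0,0) -> caps B=0 W=0
Move 3: B@(2,3) -> caps B=0 W=0
Move 4: W@(1,3) -> caps B=0 W=0
Move 5: B@(0,3) -> caps B=0 W=0
Move 6: W@(2,1) -> caps B=0 W=0
Move 7: B@(1,2) -> caps B=1 W=0
Move 8: W@(1,0) -> caps B=1 W=0
Move 9: B@(2,2) -> caps B=1 W=0
Move 10: W@(3,1) -> caps B=1 W=0
Move 11: B@(2,0) -> caps B=1 W=0

Answer: 1 0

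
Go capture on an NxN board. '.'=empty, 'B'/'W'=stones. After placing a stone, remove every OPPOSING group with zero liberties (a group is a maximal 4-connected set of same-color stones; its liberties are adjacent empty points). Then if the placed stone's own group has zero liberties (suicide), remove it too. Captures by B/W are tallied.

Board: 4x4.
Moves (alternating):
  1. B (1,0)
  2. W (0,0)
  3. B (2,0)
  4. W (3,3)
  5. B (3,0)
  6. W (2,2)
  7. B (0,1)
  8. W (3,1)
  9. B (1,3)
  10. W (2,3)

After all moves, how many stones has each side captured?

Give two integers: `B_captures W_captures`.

Answer: 1 0

Derivation:
Move 1: B@(1,0) -> caps B=0 W=0
Move 2: W@(0,0) -> caps B=0 W=0
Move 3: B@(2,0) -> caps B=0 W=0
Move 4: W@(3,3) -> caps B=0 W=0
Move 5: B@(3,0) -> caps B=0 W=0
Move 6: W@(2,2) -> caps B=0 W=0
Move 7: B@(0,1) -> caps B=1 W=0
Move 8: W@(3,1) -> caps B=1 W=0
Move 9: B@(1,3) -> caps B=1 W=0
Move 10: W@(2,3) -> caps B=1 W=0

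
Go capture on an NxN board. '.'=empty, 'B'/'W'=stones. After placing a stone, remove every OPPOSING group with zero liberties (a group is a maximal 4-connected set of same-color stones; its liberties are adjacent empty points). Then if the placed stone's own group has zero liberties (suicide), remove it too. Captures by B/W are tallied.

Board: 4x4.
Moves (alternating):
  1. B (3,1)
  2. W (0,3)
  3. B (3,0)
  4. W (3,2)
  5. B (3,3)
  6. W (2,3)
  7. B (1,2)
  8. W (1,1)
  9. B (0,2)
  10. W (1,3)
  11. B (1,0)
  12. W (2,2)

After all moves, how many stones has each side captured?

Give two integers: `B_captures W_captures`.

Answer: 0 1

Derivation:
Move 1: B@(3,1) -> caps B=0 W=0
Move 2: W@(0,3) -> caps B=0 W=0
Move 3: B@(3,0) -> caps B=0 W=0
Move 4: W@(3,2) -> caps B=0 W=0
Move 5: B@(3,3) -> caps B=0 W=0
Move 6: W@(2,3) -> caps B=0 W=1
Move 7: B@(1,2) -> caps B=0 W=1
Move 8: W@(1,1) -> caps B=0 W=1
Move 9: B@(0,2) -> caps B=0 W=1
Move 10: W@(1,3) -> caps B=0 W=1
Move 11: B@(1,0) -> caps B=0 W=1
Move 12: W@(2,2) -> caps B=0 W=1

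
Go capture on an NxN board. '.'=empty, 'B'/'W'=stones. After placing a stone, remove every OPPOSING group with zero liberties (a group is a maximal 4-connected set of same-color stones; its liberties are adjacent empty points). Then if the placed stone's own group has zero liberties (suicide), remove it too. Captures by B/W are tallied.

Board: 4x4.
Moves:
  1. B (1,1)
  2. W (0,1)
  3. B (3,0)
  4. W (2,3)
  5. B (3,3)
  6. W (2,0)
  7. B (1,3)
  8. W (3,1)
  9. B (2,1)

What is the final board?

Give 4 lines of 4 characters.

Answer: .W..
.B.B
WB.W
.W.B

Derivation:
Move 1: B@(1,1) -> caps B=0 W=0
Move 2: W@(0,1) -> caps B=0 W=0
Move 3: B@(3,0) -> caps B=0 W=0
Move 4: W@(2,3) -> caps B=0 W=0
Move 5: B@(3,3) -> caps B=0 W=0
Move 6: W@(2,0) -> caps B=0 W=0
Move 7: B@(1,3) -> caps B=0 W=0
Move 8: W@(3,1) -> caps B=0 W=1
Move 9: B@(2,1) -> caps B=0 W=1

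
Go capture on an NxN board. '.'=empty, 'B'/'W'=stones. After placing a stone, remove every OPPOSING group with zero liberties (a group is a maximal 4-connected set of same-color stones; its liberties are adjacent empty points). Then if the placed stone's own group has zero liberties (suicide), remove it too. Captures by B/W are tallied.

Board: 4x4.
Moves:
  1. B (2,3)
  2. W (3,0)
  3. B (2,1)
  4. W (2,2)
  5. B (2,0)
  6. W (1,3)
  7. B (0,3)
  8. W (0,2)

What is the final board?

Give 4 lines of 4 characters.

Answer: ..W.
...W
BBWB
W...

Derivation:
Move 1: B@(2,3) -> caps B=0 W=0
Move 2: W@(3,0) -> caps B=0 W=0
Move 3: B@(2,1) -> caps B=0 W=0
Move 4: W@(2,2) -> caps B=0 W=0
Move 5: B@(2,0) -> caps B=0 W=0
Move 6: W@(1,3) -> caps B=0 W=0
Move 7: B@(0,3) -> caps B=0 W=0
Move 8: W@(0,2) -> caps B=0 W=1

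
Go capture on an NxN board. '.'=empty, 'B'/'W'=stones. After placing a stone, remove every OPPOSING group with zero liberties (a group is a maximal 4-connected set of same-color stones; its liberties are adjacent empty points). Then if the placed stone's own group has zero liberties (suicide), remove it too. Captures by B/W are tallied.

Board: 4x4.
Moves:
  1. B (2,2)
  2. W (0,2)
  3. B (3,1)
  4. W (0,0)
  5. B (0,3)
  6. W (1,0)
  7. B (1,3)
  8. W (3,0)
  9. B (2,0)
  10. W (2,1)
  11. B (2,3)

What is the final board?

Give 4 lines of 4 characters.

Answer: W.WB
W..B
BWBB
.B..

Derivation:
Move 1: B@(2,2) -> caps B=0 W=0
Move 2: W@(0,2) -> caps B=0 W=0
Move 3: B@(3,1) -> caps B=0 W=0
Move 4: W@(0,0) -> caps B=0 W=0
Move 5: B@(0,3) -> caps B=0 W=0
Move 6: W@(1,0) -> caps B=0 W=0
Move 7: B@(1,3) -> caps B=0 W=0
Move 8: W@(3,0) -> caps B=0 W=0
Move 9: B@(2,0) -> caps B=1 W=0
Move 10: W@(2,1) -> caps B=1 W=0
Move 11: B@(2,3) -> caps B=1 W=0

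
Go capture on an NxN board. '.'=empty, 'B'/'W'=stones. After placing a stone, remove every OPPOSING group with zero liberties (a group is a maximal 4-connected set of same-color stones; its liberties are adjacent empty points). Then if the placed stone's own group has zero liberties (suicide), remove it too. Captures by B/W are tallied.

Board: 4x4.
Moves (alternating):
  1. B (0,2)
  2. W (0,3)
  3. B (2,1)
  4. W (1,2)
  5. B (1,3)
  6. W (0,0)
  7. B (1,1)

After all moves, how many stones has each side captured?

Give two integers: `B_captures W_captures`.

Move 1: B@(0,2) -> caps B=0 W=0
Move 2: W@(0,3) -> caps B=0 W=0
Move 3: B@(2,1) -> caps B=0 W=0
Move 4: W@(1,2) -> caps B=0 W=0
Move 5: B@(1,3) -> caps B=1 W=0
Move 6: W@(0,0) -> caps B=1 W=0
Move 7: B@(1,1) -> caps B=1 W=0

Answer: 1 0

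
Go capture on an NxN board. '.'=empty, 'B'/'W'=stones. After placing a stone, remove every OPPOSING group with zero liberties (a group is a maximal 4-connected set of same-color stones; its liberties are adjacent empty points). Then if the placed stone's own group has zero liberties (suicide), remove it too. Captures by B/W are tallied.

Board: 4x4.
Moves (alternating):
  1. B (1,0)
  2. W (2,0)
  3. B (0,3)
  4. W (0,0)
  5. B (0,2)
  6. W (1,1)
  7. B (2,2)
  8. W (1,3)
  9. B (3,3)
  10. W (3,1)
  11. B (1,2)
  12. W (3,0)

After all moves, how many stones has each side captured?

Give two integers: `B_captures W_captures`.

Move 1: B@(1,0) -> caps B=0 W=0
Move 2: W@(2,0) -> caps B=0 W=0
Move 3: B@(0,3) -> caps B=0 W=0
Move 4: W@(0,0) -> caps B=0 W=0
Move 5: B@(0,2) -> caps B=0 W=0
Move 6: W@(1,1) -> caps B=0 W=1
Move 7: B@(2,2) -> caps B=0 W=1
Move 8: W@(1,3) -> caps B=0 W=1
Move 9: B@(3,3) -> caps B=0 W=1
Move 10: W@(3,1) -> caps B=0 W=1
Move 11: B@(1,2) -> caps B=0 W=1
Move 12: W@(3,0) -> caps B=0 W=1

Answer: 0 1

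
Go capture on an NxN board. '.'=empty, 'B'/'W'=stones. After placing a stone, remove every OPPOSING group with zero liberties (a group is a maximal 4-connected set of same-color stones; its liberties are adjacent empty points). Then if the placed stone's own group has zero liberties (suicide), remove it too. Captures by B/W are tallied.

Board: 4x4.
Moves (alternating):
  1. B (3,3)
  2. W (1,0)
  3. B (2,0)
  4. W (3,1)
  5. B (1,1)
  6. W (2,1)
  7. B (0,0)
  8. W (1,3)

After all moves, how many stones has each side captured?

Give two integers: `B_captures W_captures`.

Answer: 1 0

Derivation:
Move 1: B@(3,3) -> caps B=0 W=0
Move 2: W@(1,0) -> caps B=0 W=0
Move 3: B@(2,0) -> caps B=0 W=0
Move 4: W@(3,1) -> caps B=0 W=0
Move 5: B@(1,1) -> caps B=0 W=0
Move 6: W@(2,1) -> caps B=0 W=0
Move 7: B@(0,0) -> caps B=1 W=0
Move 8: W@(1,3) -> caps B=1 W=0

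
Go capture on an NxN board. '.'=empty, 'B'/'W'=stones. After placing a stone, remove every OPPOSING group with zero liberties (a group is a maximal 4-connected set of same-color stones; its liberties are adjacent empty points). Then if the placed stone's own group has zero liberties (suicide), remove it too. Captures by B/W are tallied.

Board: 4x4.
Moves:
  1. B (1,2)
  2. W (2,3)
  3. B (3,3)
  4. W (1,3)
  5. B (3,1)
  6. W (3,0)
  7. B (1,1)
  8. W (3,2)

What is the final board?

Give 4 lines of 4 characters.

Move 1: B@(1,2) -> caps B=0 W=0
Move 2: W@(2,3) -> caps B=0 W=0
Move 3: B@(3,3) -> caps B=0 W=0
Move 4: W@(1,3) -> caps B=0 W=0
Move 5: B@(3,1) -> caps B=0 W=0
Move 6: W@(3,0) -> caps B=0 W=0
Move 7: B@(1,1) -> caps B=0 W=0
Move 8: W@(3,2) -> caps B=0 W=1

Answer: ....
.BBW
...W
WBW.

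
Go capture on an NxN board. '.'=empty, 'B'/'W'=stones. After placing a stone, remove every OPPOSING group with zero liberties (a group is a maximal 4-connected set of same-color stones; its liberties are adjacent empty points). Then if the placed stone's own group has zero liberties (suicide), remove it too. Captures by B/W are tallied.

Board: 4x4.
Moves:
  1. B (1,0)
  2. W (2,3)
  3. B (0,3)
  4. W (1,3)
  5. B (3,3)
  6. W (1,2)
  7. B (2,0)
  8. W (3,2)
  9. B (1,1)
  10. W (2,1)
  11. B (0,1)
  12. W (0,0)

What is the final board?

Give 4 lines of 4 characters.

Move 1: B@(1,0) -> caps B=0 W=0
Move 2: W@(2,3) -> caps B=0 W=0
Move 3: B@(0,3) -> caps B=0 W=0
Move 4: W@(1,3) -> caps B=0 W=0
Move 5: B@(3,3) -> caps B=0 W=0
Move 6: W@(1,2) -> caps B=0 W=0
Move 7: B@(2,0) -> caps B=0 W=0
Move 8: W@(3,2) -> caps B=0 W=1
Move 9: B@(1,1) -> caps B=0 W=1
Move 10: W@(2,1) -> caps B=0 W=1
Move 11: B@(0,1) -> caps B=0 W=1
Move 12: W@(0,0) -> caps B=0 W=1

Answer: .B.B
BBWW
BW.W
..W.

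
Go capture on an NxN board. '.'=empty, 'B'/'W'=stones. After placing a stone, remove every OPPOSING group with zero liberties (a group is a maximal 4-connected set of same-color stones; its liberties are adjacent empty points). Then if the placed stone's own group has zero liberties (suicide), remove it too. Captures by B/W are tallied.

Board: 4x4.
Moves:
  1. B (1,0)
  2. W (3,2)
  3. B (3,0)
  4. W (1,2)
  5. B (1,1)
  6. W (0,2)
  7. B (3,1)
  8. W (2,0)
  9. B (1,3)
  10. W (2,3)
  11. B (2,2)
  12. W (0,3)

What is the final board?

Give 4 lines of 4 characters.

Move 1: B@(1,0) -> caps B=0 W=0
Move 2: W@(3,2) -> caps B=0 W=0
Move 3: B@(3,0) -> caps B=0 W=0
Move 4: W@(1,2) -> caps B=0 W=0
Move 5: B@(1,1) -> caps B=0 W=0
Move 6: W@(0,2) -> caps B=0 W=0
Move 7: B@(3,1) -> caps B=0 W=0
Move 8: W@(2,0) -> caps B=0 W=0
Move 9: B@(1,3) -> caps B=0 W=0
Move 10: W@(2,3) -> caps B=0 W=0
Move 11: B@(2,2) -> caps B=0 W=0
Move 12: W@(0,3) -> caps B=0 W=1

Answer: ..WW
BBW.
W.BW
BBW.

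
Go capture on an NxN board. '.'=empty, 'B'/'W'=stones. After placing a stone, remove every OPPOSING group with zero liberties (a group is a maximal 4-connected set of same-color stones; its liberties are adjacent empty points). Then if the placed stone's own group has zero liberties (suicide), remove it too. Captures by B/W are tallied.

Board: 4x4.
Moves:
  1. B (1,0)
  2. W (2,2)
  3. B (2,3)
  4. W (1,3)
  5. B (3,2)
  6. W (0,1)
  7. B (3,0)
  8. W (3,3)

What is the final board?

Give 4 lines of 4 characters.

Answer: .W..
B..W
..W.
B.BW

Derivation:
Move 1: B@(1,0) -> caps B=0 W=0
Move 2: W@(2,2) -> caps B=0 W=0
Move 3: B@(2,3) -> caps B=0 W=0
Move 4: W@(1,3) -> caps B=0 W=0
Move 5: B@(3,2) -> caps B=0 W=0
Move 6: W@(0,1) -> caps B=0 W=0
Move 7: B@(3,0) -> caps B=0 W=0
Move 8: W@(3,3) -> caps B=0 W=1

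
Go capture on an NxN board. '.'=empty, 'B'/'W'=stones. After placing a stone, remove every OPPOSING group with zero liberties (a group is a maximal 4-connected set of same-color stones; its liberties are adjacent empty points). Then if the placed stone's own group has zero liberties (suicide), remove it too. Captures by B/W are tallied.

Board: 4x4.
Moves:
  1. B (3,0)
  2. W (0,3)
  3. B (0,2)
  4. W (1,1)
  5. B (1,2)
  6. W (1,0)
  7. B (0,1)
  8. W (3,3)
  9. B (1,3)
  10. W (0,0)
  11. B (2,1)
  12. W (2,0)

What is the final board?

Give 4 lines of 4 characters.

Answer: .BB.
..BB
.B..
B..W

Derivation:
Move 1: B@(3,0) -> caps B=0 W=0
Move 2: W@(0,3) -> caps B=0 W=0
Move 3: B@(0,2) -> caps B=0 W=0
Move 4: W@(1,1) -> caps B=0 W=0
Move 5: B@(1,2) -> caps B=0 W=0
Move 6: W@(1,0) -> caps B=0 W=0
Move 7: B@(0,1) -> caps B=0 W=0
Move 8: W@(3,3) -> caps B=0 W=0
Move 9: B@(1,3) -> caps B=1 W=0
Move 10: W@(0,0) -> caps B=1 W=0
Move 11: B@(2,1) -> caps B=1 W=0
Move 12: W@(2,0) -> caps B=1 W=0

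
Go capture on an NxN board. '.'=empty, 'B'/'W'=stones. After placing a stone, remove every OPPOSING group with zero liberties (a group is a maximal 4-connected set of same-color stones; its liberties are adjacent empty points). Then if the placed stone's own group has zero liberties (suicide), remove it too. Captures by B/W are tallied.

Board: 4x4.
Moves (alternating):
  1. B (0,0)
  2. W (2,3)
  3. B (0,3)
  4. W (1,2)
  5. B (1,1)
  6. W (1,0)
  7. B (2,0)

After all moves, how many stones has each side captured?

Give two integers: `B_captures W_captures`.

Move 1: B@(0,0) -> caps B=0 W=0
Move 2: W@(2,3) -> caps B=0 W=0
Move 3: B@(0,3) -> caps B=0 W=0
Move 4: W@(1,2) -> caps B=0 W=0
Move 5: B@(1,1) -> caps B=0 W=0
Move 6: W@(1,0) -> caps B=0 W=0
Move 7: B@(2,0) -> caps B=1 W=0

Answer: 1 0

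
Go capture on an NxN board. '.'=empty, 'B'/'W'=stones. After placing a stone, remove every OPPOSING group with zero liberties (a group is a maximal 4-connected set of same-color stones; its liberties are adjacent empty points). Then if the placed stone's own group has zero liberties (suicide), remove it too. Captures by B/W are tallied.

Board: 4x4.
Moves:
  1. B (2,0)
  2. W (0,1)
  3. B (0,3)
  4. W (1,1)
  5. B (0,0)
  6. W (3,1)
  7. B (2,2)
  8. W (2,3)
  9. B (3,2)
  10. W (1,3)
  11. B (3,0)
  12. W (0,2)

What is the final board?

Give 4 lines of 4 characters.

Answer: BWW.
.W.W
B.BW
BWB.

Derivation:
Move 1: B@(2,0) -> caps B=0 W=0
Move 2: W@(0,1) -> caps B=0 W=0
Move 3: B@(0,3) -> caps B=0 W=0
Move 4: W@(1,1) -> caps B=0 W=0
Move 5: B@(0,0) -> caps B=0 W=0
Move 6: W@(3,1) -> caps B=0 W=0
Move 7: B@(2,2) -> caps B=0 W=0
Move 8: W@(2,3) -> caps B=0 W=0
Move 9: B@(3,2) -> caps B=0 W=0
Move 10: W@(1,3) -> caps B=0 W=0
Move 11: B@(3,0) -> caps B=0 W=0
Move 12: W@(0,2) -> caps B=0 W=1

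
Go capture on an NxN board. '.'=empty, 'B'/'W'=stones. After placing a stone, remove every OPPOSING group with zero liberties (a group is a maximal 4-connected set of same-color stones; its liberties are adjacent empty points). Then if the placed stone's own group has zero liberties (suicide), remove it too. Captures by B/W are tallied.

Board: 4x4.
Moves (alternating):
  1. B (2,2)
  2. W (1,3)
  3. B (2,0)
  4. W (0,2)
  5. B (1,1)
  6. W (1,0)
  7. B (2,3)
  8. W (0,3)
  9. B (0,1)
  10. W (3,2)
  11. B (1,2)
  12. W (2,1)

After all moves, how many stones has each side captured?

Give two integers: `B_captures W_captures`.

Answer: 3 0

Derivation:
Move 1: B@(2,2) -> caps B=0 W=0
Move 2: W@(1,3) -> caps B=0 W=0
Move 3: B@(2,0) -> caps B=0 W=0
Move 4: W@(0,2) -> caps B=0 W=0
Move 5: B@(1,1) -> caps B=0 W=0
Move 6: W@(1,0) -> caps B=0 W=0
Move 7: B@(2,3) -> caps B=0 W=0
Move 8: W@(0,3) -> caps B=0 W=0
Move 9: B@(0,1) -> caps B=0 W=0
Move 10: W@(3,2) -> caps B=0 W=0
Move 11: B@(1,2) -> caps B=3 W=0
Move 12: W@(2,1) -> caps B=3 W=0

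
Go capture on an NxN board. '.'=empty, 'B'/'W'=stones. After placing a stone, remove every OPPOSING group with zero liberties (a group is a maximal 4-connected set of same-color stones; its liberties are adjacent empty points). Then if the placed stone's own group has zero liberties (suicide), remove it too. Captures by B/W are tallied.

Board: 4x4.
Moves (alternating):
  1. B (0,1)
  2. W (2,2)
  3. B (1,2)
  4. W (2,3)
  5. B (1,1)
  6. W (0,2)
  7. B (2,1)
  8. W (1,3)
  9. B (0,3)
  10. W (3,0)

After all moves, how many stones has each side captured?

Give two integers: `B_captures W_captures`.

Move 1: B@(0,1) -> caps B=0 W=0
Move 2: W@(2,2) -> caps B=0 W=0
Move 3: B@(1,2) -> caps B=0 W=0
Move 4: W@(2,3) -> caps B=0 W=0
Move 5: B@(1,1) -> caps B=0 W=0
Move 6: W@(0,2) -> caps B=0 W=0
Move 7: B@(2,1) -> caps B=0 W=0
Move 8: W@(1,3) -> caps B=0 W=0
Move 9: B@(0,3) -> caps B=1 W=0
Move 10: W@(3,0) -> caps B=1 W=0

Answer: 1 0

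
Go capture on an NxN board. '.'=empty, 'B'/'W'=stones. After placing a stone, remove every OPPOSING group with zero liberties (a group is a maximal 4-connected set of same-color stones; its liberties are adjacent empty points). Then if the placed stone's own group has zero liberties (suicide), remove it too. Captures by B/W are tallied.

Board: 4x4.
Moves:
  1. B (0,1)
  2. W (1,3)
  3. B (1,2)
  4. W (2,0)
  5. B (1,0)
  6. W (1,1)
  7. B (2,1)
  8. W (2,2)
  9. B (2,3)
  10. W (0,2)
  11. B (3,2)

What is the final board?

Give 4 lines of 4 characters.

Move 1: B@(0,1) -> caps B=0 W=0
Move 2: W@(1,3) -> caps B=0 W=0
Move 3: B@(1,2) -> caps B=0 W=0
Move 4: W@(2,0) -> caps B=0 W=0
Move 5: B@(1,0) -> caps B=0 W=0
Move 6: W@(1,1) -> caps B=0 W=0
Move 7: B@(2,1) -> caps B=1 W=0
Move 8: W@(2,2) -> caps B=1 W=0
Move 9: B@(2,3) -> caps B=1 W=0
Move 10: W@(0,2) -> caps B=1 W=0
Move 11: B@(3,2) -> caps B=2 W=0

Answer: .BW.
B.BW
WB.B
..B.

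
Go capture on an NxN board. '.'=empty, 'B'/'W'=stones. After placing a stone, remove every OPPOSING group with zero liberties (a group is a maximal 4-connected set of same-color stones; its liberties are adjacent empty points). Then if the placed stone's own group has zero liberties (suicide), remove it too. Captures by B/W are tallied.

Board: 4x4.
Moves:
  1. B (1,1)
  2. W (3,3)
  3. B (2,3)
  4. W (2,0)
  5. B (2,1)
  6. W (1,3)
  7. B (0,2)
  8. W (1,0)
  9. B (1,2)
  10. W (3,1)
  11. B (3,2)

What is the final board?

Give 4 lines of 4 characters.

Move 1: B@(1,1) -> caps B=0 W=0
Move 2: W@(3,3) -> caps B=0 W=0
Move 3: B@(2,3) -> caps B=0 W=0
Move 4: W@(2,0) -> caps B=0 W=0
Move 5: B@(2,1) -> caps B=0 W=0
Move 6: W@(1,3) -> caps B=0 W=0
Move 7: B@(0,2) -> caps B=0 W=0
Move 8: W@(1,0) -> caps B=0 W=0
Move 9: B@(1,2) -> caps B=0 W=0
Move 10: W@(3,1) -> caps B=0 W=0
Move 11: B@(3,2) -> caps B=1 W=0

Answer: ..B.
WBBW
WB.B
.WB.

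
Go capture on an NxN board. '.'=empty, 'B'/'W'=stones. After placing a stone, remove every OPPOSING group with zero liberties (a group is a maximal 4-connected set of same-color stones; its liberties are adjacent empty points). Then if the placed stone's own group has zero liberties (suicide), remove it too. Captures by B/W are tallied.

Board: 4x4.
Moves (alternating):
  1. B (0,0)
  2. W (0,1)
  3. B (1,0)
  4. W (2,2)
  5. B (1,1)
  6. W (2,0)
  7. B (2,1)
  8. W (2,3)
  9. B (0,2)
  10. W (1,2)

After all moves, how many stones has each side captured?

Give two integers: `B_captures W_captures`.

Move 1: B@(0,0) -> caps B=0 W=0
Move 2: W@(0,1) -> caps B=0 W=0
Move 3: B@(1,0) -> caps B=0 W=0
Move 4: W@(2,2) -> caps B=0 W=0
Move 5: B@(1,1) -> caps B=0 W=0
Move 6: W@(2,0) -> caps B=0 W=0
Move 7: B@(2,1) -> caps B=0 W=0
Move 8: W@(2,3) -> caps B=0 W=0
Move 9: B@(0,2) -> caps B=1 W=0
Move 10: W@(1,2) -> caps B=1 W=0

Answer: 1 0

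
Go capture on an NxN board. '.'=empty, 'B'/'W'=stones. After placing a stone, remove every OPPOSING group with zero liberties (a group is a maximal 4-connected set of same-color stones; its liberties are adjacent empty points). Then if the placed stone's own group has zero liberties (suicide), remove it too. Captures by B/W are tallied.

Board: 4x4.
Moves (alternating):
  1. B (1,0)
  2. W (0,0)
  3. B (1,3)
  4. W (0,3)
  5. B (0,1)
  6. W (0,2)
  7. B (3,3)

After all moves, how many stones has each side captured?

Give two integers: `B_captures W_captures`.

Answer: 1 0

Derivation:
Move 1: B@(1,0) -> caps B=0 W=0
Move 2: W@(0,0) -> caps B=0 W=0
Move 3: B@(1,3) -> caps B=0 W=0
Move 4: W@(0,3) -> caps B=0 W=0
Move 5: B@(0,1) -> caps B=1 W=0
Move 6: W@(0,2) -> caps B=1 W=0
Move 7: B@(3,3) -> caps B=1 W=0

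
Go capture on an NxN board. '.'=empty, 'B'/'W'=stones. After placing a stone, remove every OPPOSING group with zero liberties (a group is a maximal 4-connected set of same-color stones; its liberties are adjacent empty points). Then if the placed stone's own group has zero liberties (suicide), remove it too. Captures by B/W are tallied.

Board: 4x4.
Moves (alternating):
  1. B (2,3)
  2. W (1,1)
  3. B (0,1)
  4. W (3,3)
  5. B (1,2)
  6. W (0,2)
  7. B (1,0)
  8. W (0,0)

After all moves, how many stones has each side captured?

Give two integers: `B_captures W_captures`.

Move 1: B@(2,3) -> caps B=0 W=0
Move 2: W@(1,1) -> caps B=0 W=0
Move 3: B@(0,1) -> caps B=0 W=0
Move 4: W@(3,3) -> caps B=0 W=0
Move 5: B@(1,2) -> caps B=0 W=0
Move 6: W@(0,2) -> caps B=0 W=0
Move 7: B@(1,0) -> caps B=0 W=0
Move 8: W@(0,0) -> caps B=0 W=1

Answer: 0 1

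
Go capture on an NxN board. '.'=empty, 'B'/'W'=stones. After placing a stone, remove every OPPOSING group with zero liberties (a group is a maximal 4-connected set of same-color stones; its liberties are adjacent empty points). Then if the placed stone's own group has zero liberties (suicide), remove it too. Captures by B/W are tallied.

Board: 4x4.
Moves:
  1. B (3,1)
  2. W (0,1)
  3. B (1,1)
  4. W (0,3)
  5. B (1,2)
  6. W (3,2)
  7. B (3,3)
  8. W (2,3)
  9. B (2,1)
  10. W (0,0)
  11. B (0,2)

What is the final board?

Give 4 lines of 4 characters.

Answer: WWBW
.BB.
.B.W
.BW.

Derivation:
Move 1: B@(3,1) -> caps B=0 W=0
Move 2: W@(0,1) -> caps B=0 W=0
Move 3: B@(1,1) -> caps B=0 W=0
Move 4: W@(0,3) -> caps B=0 W=0
Move 5: B@(1,2) -> caps B=0 W=0
Move 6: W@(3,2) -> caps B=0 W=0
Move 7: B@(3,3) -> caps B=0 W=0
Move 8: W@(2,3) -> caps B=0 W=1
Move 9: B@(2,1) -> caps B=0 W=1
Move 10: W@(0,0) -> caps B=0 W=1
Move 11: B@(0,2) -> caps B=0 W=1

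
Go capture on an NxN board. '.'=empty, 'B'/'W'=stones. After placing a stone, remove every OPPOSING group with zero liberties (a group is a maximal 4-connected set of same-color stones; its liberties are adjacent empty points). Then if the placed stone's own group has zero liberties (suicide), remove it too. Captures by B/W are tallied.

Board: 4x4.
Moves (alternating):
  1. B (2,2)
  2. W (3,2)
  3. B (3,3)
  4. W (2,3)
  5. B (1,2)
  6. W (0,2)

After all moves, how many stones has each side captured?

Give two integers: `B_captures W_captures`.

Move 1: B@(2,2) -> caps B=0 W=0
Move 2: W@(3,2) -> caps B=0 W=0
Move 3: B@(3,3) -> caps B=0 W=0
Move 4: W@(2,3) -> caps B=0 W=1
Move 5: B@(1,2) -> caps B=0 W=1
Move 6: W@(0,2) -> caps B=0 W=1

Answer: 0 1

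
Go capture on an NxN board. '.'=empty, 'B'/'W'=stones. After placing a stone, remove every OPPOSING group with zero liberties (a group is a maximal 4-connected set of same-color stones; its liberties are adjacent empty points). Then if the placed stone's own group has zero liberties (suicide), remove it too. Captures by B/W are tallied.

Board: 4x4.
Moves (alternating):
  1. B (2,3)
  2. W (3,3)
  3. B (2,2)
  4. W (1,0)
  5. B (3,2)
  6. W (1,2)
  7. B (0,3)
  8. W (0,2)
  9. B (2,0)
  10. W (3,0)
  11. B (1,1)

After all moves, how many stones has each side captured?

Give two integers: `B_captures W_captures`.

Answer: 1 0

Derivation:
Move 1: B@(2,3) -> caps B=0 W=0
Move 2: W@(3,3) -> caps B=0 W=0
Move 3: B@(2,2) -> caps B=0 W=0
Move 4: W@(1,0) -> caps B=0 W=0
Move 5: B@(3,2) -> caps B=1 W=0
Move 6: W@(1,2) -> caps B=1 W=0
Move 7: B@(0,3) -> caps B=1 W=0
Move 8: W@(0,2) -> caps B=1 W=0
Move 9: B@(2,0) -> caps B=1 W=0
Move 10: W@(3,0) -> caps B=1 W=0
Move 11: B@(1,1) -> caps B=1 W=0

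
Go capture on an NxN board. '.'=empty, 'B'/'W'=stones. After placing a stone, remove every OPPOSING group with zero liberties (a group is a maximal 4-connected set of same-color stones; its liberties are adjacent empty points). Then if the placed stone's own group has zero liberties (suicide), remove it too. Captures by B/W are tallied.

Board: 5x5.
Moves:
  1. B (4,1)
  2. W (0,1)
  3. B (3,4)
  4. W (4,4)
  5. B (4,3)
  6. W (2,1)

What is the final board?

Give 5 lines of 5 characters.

Answer: .W...
.....
.W...
....B
.B.B.

Derivation:
Move 1: B@(4,1) -> caps B=0 W=0
Move 2: W@(0,1) -> caps B=0 W=0
Move 3: B@(3,4) -> caps B=0 W=0
Move 4: W@(4,4) -> caps B=0 W=0
Move 5: B@(4,3) -> caps B=1 W=0
Move 6: W@(2,1) -> caps B=1 W=0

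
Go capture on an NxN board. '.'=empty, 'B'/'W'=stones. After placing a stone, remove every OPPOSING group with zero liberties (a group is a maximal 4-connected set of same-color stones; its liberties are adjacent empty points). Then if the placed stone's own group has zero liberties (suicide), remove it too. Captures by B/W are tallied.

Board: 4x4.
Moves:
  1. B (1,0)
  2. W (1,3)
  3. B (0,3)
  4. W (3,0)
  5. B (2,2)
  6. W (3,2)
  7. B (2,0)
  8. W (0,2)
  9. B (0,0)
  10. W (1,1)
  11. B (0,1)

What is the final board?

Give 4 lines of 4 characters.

Answer: BBW.
BW.W
B.B.
W.W.

Derivation:
Move 1: B@(1,0) -> caps B=0 W=0
Move 2: W@(1,3) -> caps B=0 W=0
Move 3: B@(0,3) -> caps B=0 W=0
Move 4: W@(3,0) -> caps B=0 W=0
Move 5: B@(2,2) -> caps B=0 W=0
Move 6: W@(3,2) -> caps B=0 W=0
Move 7: B@(2,0) -> caps B=0 W=0
Move 8: W@(0,2) -> caps B=0 W=1
Move 9: B@(0,0) -> caps B=0 W=1
Move 10: W@(1,1) -> caps B=0 W=1
Move 11: B@(0,1) -> caps B=0 W=1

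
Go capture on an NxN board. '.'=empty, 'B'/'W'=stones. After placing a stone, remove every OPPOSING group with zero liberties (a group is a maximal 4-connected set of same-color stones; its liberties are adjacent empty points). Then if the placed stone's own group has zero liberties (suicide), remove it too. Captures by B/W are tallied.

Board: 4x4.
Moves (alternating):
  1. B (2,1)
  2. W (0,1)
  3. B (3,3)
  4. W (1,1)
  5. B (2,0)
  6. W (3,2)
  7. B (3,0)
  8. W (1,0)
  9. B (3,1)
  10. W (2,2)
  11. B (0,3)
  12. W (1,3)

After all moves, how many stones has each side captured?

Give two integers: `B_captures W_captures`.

Answer: 0 4

Derivation:
Move 1: B@(2,1) -> caps B=0 W=0
Move 2: W@(0,1) -> caps B=0 W=0
Move 3: B@(3,3) -> caps B=0 W=0
Move 4: W@(1,1) -> caps B=0 W=0
Move 5: B@(2,0) -> caps B=0 W=0
Move 6: W@(3,2) -> caps B=0 W=0
Move 7: B@(3,0) -> caps B=0 W=0
Move 8: W@(1,0) -> caps B=0 W=0
Move 9: B@(3,1) -> caps B=0 W=0
Move 10: W@(2,2) -> caps B=0 W=4
Move 11: B@(0,3) -> caps B=0 W=4
Move 12: W@(1,3) -> caps B=0 W=4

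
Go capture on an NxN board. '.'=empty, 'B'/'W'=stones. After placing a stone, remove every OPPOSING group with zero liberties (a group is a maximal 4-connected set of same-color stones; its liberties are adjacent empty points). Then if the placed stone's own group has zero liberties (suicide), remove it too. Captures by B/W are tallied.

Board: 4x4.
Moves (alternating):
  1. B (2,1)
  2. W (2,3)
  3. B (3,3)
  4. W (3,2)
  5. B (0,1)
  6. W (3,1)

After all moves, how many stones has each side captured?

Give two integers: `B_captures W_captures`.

Move 1: B@(2,1) -> caps B=0 W=0
Move 2: W@(2,3) -> caps B=0 W=0
Move 3: B@(3,3) -> caps B=0 W=0
Move 4: W@(3,2) -> caps B=0 W=1
Move 5: B@(0,1) -> caps B=0 W=1
Move 6: W@(3,1) -> caps B=0 W=1

Answer: 0 1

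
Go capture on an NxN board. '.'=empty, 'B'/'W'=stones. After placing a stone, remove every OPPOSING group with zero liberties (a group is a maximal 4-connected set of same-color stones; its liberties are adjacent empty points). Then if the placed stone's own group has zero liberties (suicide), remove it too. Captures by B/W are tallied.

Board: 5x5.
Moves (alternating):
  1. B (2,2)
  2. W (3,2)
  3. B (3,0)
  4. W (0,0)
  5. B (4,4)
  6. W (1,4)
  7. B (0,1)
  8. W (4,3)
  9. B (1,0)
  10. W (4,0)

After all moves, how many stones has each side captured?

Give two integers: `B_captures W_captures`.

Move 1: B@(2,2) -> caps B=0 W=0
Move 2: W@(3,2) -> caps B=0 W=0
Move 3: B@(3,0) -> caps B=0 W=0
Move 4: W@(0,0) -> caps B=0 W=0
Move 5: B@(4,4) -> caps B=0 W=0
Move 6: W@(1,4) -> caps B=0 W=0
Move 7: B@(0,1) -> caps B=0 W=0
Move 8: W@(4,3) -> caps B=0 W=0
Move 9: B@(1,0) -> caps B=1 W=0
Move 10: W@(4,0) -> caps B=1 W=0

Answer: 1 0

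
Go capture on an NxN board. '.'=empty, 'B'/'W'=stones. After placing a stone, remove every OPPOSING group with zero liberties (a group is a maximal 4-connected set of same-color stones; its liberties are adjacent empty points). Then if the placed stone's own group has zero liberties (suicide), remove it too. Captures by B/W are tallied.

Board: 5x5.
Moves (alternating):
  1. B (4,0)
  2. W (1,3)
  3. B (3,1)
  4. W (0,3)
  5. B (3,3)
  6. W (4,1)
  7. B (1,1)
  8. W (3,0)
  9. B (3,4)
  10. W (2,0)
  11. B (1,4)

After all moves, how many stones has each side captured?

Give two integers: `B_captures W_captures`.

Answer: 0 1

Derivation:
Move 1: B@(4,0) -> caps B=0 W=0
Move 2: W@(1,3) -> caps B=0 W=0
Move 3: B@(3,1) -> caps B=0 W=0
Move 4: W@(0,3) -> caps B=0 W=0
Move 5: B@(3,3) -> caps B=0 W=0
Move 6: W@(4,1) -> caps B=0 W=0
Move 7: B@(1,1) -> caps B=0 W=0
Move 8: W@(3,0) -> caps B=0 W=1
Move 9: B@(3,4) -> caps B=0 W=1
Move 10: W@(2,0) -> caps B=0 W=1
Move 11: B@(1,4) -> caps B=0 W=1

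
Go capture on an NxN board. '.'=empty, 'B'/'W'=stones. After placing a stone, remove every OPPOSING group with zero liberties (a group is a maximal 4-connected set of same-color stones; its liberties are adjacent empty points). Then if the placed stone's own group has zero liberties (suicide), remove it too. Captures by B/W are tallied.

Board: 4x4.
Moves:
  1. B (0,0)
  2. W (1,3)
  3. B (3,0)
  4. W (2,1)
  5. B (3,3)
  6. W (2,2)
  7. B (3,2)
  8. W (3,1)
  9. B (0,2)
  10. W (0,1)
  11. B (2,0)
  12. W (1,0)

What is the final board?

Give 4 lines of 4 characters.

Move 1: B@(0,0) -> caps B=0 W=0
Move 2: W@(1,3) -> caps B=0 W=0
Move 3: B@(3,0) -> caps B=0 W=0
Move 4: W@(2,1) -> caps B=0 W=0
Move 5: B@(3,3) -> caps B=0 W=0
Move 6: W@(2,2) -> caps B=0 W=0
Move 7: B@(3,2) -> caps B=0 W=0
Move 8: W@(3,1) -> caps B=0 W=0
Move 9: B@(0,2) -> caps B=0 W=0
Move 10: W@(0,1) -> caps B=0 W=0
Move 11: B@(2,0) -> caps B=0 W=0
Move 12: W@(1,0) -> caps B=0 W=3

Answer: .WB.
W..W
.WW.
.WBB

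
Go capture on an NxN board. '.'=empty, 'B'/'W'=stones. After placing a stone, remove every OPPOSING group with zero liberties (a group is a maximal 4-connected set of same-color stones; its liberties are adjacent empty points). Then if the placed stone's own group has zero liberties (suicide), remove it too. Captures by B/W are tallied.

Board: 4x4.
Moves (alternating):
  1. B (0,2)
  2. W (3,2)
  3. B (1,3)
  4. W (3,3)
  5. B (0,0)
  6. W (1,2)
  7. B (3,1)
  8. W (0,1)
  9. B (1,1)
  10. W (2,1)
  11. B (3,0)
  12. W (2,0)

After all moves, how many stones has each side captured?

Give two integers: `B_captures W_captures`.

Move 1: B@(0,2) -> caps B=0 W=0
Move 2: W@(3,2) -> caps B=0 W=0
Move 3: B@(1,3) -> caps B=0 W=0
Move 4: W@(3,3) -> caps B=0 W=0
Move 5: B@(0,0) -> caps B=0 W=0
Move 6: W@(1,2) -> caps B=0 W=0
Move 7: B@(3,1) -> caps B=0 W=0
Move 8: W@(0,1) -> caps B=0 W=0
Move 9: B@(1,1) -> caps B=1 W=0
Move 10: W@(2,1) -> caps B=1 W=0
Move 11: B@(3,0) -> caps B=1 W=0
Move 12: W@(2,0) -> caps B=1 W=2

Answer: 1 2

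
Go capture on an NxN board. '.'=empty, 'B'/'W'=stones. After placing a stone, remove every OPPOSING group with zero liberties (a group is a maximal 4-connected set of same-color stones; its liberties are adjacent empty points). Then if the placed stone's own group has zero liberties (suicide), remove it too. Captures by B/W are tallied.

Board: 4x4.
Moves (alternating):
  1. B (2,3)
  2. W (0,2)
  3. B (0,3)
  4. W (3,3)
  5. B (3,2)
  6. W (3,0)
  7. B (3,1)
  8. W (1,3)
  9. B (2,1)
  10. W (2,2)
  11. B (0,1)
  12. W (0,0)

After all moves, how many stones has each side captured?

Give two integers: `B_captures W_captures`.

Move 1: B@(2,3) -> caps B=0 W=0
Move 2: W@(0,2) -> caps B=0 W=0
Move 3: B@(0,3) -> caps B=0 W=0
Move 4: W@(3,3) -> caps B=0 W=0
Move 5: B@(3,2) -> caps B=1 W=0
Move 6: W@(3,0) -> caps B=1 W=0
Move 7: B@(3,1) -> caps B=1 W=0
Move 8: W@(1,3) -> caps B=1 W=1
Move 9: B@(2,1) -> caps B=1 W=1
Move 10: W@(2,2) -> caps B=1 W=1
Move 11: B@(0,1) -> caps B=1 W=1
Move 12: W@(0,0) -> caps B=1 W=1

Answer: 1 1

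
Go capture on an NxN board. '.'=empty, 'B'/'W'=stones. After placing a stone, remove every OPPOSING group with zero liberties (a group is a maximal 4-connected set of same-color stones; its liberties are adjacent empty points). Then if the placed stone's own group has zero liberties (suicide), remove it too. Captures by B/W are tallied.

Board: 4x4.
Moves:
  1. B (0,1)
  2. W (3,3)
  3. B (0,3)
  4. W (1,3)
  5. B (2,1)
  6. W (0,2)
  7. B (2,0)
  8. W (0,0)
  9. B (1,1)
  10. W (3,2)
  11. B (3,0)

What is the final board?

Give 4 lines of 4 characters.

Move 1: B@(0,1) -> caps B=0 W=0
Move 2: W@(3,3) -> caps B=0 W=0
Move 3: B@(0,3) -> caps B=0 W=0
Move 4: W@(1,3) -> caps B=0 W=0
Move 5: B@(2,1) -> caps B=0 W=0
Move 6: W@(0,2) -> caps B=0 W=1
Move 7: B@(2,0) -> caps B=0 W=1
Move 8: W@(0,0) -> caps B=0 W=1
Move 9: B@(1,1) -> caps B=0 W=1
Move 10: W@(3,2) -> caps B=0 W=1
Move 11: B@(3,0) -> caps B=0 W=1

Answer: WBW.
.B.W
BB..
B.WW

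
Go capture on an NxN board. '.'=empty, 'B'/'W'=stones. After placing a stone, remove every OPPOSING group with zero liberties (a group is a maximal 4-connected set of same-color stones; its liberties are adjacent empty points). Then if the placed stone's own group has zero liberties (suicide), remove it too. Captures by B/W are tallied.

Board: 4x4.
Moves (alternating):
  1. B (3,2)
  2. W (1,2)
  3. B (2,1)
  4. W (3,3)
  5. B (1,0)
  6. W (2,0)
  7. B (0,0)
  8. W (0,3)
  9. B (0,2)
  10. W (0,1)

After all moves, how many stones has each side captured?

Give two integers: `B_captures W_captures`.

Answer: 0 1

Derivation:
Move 1: B@(3,2) -> caps B=0 W=0
Move 2: W@(1,2) -> caps B=0 W=0
Move 3: B@(2,1) -> caps B=0 W=0
Move 4: W@(3,3) -> caps B=0 W=0
Move 5: B@(1,0) -> caps B=0 W=0
Move 6: W@(2,0) -> caps B=0 W=0
Move 7: B@(0,0) -> caps B=0 W=0
Move 8: W@(0,3) -> caps B=0 W=0
Move 9: B@(0,2) -> caps B=0 W=0
Move 10: W@(0,1) -> caps B=0 W=1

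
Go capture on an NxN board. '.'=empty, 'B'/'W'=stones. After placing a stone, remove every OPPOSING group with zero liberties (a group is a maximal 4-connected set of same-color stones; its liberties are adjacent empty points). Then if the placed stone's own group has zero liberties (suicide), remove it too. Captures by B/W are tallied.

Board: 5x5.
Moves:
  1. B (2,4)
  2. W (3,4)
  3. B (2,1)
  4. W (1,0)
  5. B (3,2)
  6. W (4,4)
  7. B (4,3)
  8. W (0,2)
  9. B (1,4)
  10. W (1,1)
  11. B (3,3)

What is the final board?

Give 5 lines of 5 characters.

Move 1: B@(2,4) -> caps B=0 W=0
Move 2: W@(3,4) -> caps B=0 W=0
Move 3: B@(2,1) -> caps B=0 W=0
Move 4: W@(1,0) -> caps B=0 W=0
Move 5: B@(3,2) -> caps B=0 W=0
Move 6: W@(4,4) -> caps B=0 W=0
Move 7: B@(4,3) -> caps B=0 W=0
Move 8: W@(0,2) -> caps B=0 W=0
Move 9: B@(1,4) -> caps B=0 W=0
Move 10: W@(1,1) -> caps B=0 W=0
Move 11: B@(3,3) -> caps B=2 W=0

Answer: ..W..
WW..B
.B..B
..BB.
...B.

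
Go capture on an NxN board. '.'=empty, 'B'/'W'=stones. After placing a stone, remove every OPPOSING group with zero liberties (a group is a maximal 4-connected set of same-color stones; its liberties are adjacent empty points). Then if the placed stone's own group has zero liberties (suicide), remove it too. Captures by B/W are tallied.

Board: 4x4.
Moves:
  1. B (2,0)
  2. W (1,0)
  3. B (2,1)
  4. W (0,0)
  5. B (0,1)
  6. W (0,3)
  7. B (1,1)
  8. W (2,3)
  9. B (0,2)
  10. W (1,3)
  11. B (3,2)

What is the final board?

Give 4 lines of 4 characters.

Move 1: B@(2,0) -> caps B=0 W=0
Move 2: W@(1,0) -> caps B=0 W=0
Move 3: B@(2,1) -> caps B=0 W=0
Move 4: W@(0,0) -> caps B=0 W=0
Move 5: B@(0,1) -> caps B=0 W=0
Move 6: W@(0,3) -> caps B=0 W=0
Move 7: B@(1,1) -> caps B=2 W=0
Move 8: W@(2,3) -> caps B=2 W=0
Move 9: B@(0,2) -> caps B=2 W=0
Move 10: W@(1,3) -> caps B=2 W=0
Move 11: B@(3,2) -> caps B=2 W=0

Answer: .BBW
.B.W
BB.W
..B.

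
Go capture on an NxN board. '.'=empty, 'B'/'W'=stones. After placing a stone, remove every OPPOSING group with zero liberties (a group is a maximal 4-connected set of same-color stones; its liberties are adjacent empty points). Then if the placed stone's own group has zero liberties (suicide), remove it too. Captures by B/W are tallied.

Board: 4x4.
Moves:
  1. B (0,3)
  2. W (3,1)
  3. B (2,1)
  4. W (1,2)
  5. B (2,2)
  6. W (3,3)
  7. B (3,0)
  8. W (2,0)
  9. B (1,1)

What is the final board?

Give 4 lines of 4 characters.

Move 1: B@(0,3) -> caps B=0 W=0
Move 2: W@(3,1) -> caps B=0 W=0
Move 3: B@(2,1) -> caps B=0 W=0
Move 4: W@(1,2) -> caps B=0 W=0
Move 5: B@(2,2) -> caps B=0 W=0
Move 6: W@(3,3) -> caps B=0 W=0
Move 7: B@(3,0) -> caps B=0 W=0
Move 8: W@(2,0) -> caps B=0 W=1
Move 9: B@(1,1) -> caps B=0 W=1

Answer: ...B
.BW.
WBB.
.W.W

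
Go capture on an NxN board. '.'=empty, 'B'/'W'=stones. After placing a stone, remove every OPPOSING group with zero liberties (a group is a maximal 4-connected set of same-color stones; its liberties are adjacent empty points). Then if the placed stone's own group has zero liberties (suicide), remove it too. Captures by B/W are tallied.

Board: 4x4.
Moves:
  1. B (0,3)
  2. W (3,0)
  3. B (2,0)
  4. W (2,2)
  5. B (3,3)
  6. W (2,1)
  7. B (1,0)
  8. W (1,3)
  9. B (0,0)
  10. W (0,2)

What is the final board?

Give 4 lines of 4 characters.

Move 1: B@(0,3) -> caps B=0 W=0
Move 2: W@(3,0) -> caps B=0 W=0
Move 3: B@(2,0) -> caps B=0 W=0
Move 4: W@(2,2) -> caps B=0 W=0
Move 5: B@(3,3) -> caps B=0 W=0
Move 6: W@(2,1) -> caps B=0 W=0
Move 7: B@(1,0) -> caps B=0 W=0
Move 8: W@(1,3) -> caps B=0 W=0
Move 9: B@(0,0) -> caps B=0 W=0
Move 10: W@(0,2) -> caps B=0 W=1

Answer: B.W.
B..W
BWW.
W..B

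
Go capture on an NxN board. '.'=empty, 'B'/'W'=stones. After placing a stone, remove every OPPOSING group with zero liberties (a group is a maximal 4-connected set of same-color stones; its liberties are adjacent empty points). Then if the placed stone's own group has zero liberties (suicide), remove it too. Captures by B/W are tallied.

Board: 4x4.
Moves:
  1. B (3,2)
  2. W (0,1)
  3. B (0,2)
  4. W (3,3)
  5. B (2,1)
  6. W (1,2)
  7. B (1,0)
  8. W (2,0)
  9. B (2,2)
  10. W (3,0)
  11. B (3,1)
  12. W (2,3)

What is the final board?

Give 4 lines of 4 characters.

Move 1: B@(3,2) -> caps B=0 W=0
Move 2: W@(0,1) -> caps B=0 W=0
Move 3: B@(0,2) -> caps B=0 W=0
Move 4: W@(3,3) -> caps B=0 W=0
Move 5: B@(2,1) -> caps B=0 W=0
Move 6: W@(1,2) -> caps B=0 W=0
Move 7: B@(1,0) -> caps B=0 W=0
Move 8: W@(2,0) -> caps B=0 W=0
Move 9: B@(2,2) -> caps B=0 W=0
Move 10: W@(3,0) -> caps B=0 W=0
Move 11: B@(3,1) -> caps B=2 W=0
Move 12: W@(2,3) -> caps B=2 W=0

Answer: .WB.
B.W.
.BBW
.BBW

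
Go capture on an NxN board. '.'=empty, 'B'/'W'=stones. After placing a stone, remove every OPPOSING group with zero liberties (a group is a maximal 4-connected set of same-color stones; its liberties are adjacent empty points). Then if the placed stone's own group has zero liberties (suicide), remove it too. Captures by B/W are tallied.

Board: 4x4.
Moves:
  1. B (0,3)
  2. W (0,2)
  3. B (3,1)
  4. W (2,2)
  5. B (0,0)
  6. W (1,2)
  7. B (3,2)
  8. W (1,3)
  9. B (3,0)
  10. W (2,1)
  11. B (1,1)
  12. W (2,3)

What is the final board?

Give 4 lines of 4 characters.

Answer: B.W.
.BWW
.WWW
BBB.

Derivation:
Move 1: B@(0,3) -> caps B=0 W=0
Move 2: W@(0,2) -> caps B=0 W=0
Move 3: B@(3,1) -> caps B=0 W=0
Move 4: W@(2,2) -> caps B=0 W=0
Move 5: B@(0,0) -> caps B=0 W=0
Move 6: W@(1,2) -> caps B=0 W=0
Move 7: B@(3,2) -> caps B=0 W=0
Move 8: W@(1,3) -> caps B=0 W=1
Move 9: B@(3,0) -> caps B=0 W=1
Move 10: W@(2,1) -> caps B=0 W=1
Move 11: B@(1,1) -> caps B=0 W=1
Move 12: W@(2,3) -> caps B=0 W=1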